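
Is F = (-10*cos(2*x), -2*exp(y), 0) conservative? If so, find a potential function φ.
Yes, F is conservative. φ = -2*exp(y) - 5*sin(2*x)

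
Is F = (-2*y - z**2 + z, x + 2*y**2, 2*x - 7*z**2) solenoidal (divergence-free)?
No, ∇·F = 4*y - 14*z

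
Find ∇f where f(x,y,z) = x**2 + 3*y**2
(2*x, 6*y, 0)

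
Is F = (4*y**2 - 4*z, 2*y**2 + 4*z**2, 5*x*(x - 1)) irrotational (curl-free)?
No, ∇×F = (-8*z, 1 - 10*x, -8*y)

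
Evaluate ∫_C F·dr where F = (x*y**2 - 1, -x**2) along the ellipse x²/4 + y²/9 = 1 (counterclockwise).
0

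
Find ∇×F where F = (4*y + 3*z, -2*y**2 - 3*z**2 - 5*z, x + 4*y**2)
(8*y + 6*z + 5, 2, -4)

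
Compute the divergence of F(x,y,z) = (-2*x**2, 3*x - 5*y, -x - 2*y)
-4*x - 5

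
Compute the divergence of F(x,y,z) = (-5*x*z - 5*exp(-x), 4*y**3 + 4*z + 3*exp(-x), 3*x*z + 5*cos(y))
3*x + 12*y**2 - 5*z + 5*exp(-x)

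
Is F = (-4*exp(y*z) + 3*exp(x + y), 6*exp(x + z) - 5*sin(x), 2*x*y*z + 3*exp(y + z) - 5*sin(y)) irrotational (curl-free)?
No, ∇×F = (2*x*z - 6*exp(x + z) + 3*exp(y + z) - 5*cos(y), 2*y*(-z - 2*exp(y*z)), 4*z*exp(y*z) - 3*exp(x + y) + 6*exp(x + z) - 5*cos(x))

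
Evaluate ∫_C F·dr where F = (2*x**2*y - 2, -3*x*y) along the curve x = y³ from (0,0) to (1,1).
-2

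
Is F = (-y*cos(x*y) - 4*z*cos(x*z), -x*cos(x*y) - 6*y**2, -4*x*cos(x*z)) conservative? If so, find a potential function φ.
Yes, F is conservative. φ = -2*y**3 - sin(x*y) - 4*sin(x*z)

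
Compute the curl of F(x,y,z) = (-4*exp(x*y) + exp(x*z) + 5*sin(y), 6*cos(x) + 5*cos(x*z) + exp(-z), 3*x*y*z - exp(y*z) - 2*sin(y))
(3*x*z + 5*x*sin(x*z) - z*exp(y*z) - 2*cos(y) + exp(-z), x*exp(x*z) - 3*y*z, 4*x*exp(x*y) - 5*z*sin(x*z) - 6*sin(x) - 5*cos(y))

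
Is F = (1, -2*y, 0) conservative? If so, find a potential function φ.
Yes, F is conservative. φ = x - y**2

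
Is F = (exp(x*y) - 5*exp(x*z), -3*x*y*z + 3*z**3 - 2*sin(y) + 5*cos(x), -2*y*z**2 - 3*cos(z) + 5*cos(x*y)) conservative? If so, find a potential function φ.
No, ∇×F = (3*x*y - 5*x*sin(x*y) - 11*z**2, -5*x*exp(x*z) + 5*y*sin(x*y), -x*exp(x*y) - 3*y*z - 5*sin(x)) ≠ 0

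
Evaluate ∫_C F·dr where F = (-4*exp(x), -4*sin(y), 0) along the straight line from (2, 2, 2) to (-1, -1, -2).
4*(-1 + E*(-cos(2) + cos(1) + exp(2)))*exp(-1)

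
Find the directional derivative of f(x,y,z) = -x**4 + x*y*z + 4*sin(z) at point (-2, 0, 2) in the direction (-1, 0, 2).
8*sqrt(5)*(-4 + cos(2))/5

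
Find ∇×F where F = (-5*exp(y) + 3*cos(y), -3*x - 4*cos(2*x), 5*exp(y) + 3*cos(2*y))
(5*exp(y) - 6*sin(2*y), 0, 5*exp(y) + 8*sin(2*x) + 3*sin(y) - 3)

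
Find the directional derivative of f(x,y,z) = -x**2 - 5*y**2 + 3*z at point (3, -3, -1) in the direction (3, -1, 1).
-45*sqrt(11)/11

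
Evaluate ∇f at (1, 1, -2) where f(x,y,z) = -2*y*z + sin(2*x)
(2*cos(2), 4, -2)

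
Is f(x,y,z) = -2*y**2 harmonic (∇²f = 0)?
No, ∇²f = -4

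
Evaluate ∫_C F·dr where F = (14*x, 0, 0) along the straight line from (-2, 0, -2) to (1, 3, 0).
-21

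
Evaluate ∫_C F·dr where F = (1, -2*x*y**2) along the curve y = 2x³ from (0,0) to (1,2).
-19/5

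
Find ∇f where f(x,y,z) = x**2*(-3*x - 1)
(x*(-9*x - 2), 0, 0)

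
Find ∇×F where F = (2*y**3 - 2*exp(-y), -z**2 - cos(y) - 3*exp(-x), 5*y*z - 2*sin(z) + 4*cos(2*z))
(7*z, 0, -6*y**2 - 2*exp(-y) + 3*exp(-x))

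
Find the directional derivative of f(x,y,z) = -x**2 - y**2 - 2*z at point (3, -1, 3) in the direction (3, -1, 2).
-12*sqrt(14)/7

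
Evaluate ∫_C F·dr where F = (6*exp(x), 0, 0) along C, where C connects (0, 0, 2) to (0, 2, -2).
0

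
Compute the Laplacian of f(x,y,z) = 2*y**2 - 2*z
4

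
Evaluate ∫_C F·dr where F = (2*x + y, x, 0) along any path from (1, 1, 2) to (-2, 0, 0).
2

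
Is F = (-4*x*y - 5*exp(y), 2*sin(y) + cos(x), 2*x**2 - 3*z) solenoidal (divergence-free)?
No, ∇·F = -4*y + 2*cos(y) - 3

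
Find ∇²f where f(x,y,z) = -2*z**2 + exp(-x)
-4 + exp(-x)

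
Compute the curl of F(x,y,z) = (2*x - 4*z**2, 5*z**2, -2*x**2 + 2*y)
(2 - 10*z, 4*x - 8*z, 0)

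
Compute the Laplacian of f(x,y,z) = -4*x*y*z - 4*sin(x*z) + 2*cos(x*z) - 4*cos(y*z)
4*x**2*sin(x*z) - 2*x**2*cos(x*z) + 4*y**2*cos(y*z) + 2*z**2*(2*sin(x*z) - cos(x*z)) + 4*z**2*cos(y*z)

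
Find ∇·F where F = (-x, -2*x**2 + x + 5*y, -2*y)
4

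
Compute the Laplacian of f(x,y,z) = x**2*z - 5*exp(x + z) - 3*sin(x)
2*z - 10*exp(x + z) + 3*sin(x)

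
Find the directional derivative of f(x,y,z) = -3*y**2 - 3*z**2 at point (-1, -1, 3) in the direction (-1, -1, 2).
-7*sqrt(6)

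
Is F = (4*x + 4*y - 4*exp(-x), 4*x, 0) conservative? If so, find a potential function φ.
Yes, F is conservative. φ = 2*x**2 + 4*x*y + 4*exp(-x)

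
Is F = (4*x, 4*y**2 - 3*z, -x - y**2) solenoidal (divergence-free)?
No, ∇·F = 8*y + 4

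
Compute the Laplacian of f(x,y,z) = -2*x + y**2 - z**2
0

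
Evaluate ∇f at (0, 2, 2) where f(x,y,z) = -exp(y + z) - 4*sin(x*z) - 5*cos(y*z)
(-8, -exp(4) + 10*sin(4), -exp(4) + 10*sin(4))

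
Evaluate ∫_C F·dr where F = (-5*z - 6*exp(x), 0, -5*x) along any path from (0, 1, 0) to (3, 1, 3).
-6*exp(3) - 39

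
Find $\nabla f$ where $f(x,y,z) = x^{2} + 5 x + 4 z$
(2*x + 5, 0, 4)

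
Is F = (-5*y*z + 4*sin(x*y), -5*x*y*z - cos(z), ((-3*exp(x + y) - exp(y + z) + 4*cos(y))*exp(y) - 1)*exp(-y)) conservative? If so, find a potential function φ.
No, ∇×F = (5*x*y - 3*exp(x + y) - exp(y + z) - 4*sin(y) - sin(z) + exp(-y), -5*y + 3*exp(x + y), -4*x*cos(x*y) - 5*y*z + 5*z) ≠ 0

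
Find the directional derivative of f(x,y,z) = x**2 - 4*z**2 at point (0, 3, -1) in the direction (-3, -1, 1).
8*sqrt(11)/11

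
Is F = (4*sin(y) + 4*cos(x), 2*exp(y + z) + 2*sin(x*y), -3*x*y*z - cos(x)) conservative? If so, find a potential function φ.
No, ∇×F = (-3*x*z - 2*exp(y + z), 3*y*z - sin(x), 2*y*cos(x*y) - 4*cos(y)) ≠ 0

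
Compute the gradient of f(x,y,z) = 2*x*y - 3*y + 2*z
(2*y, 2*x - 3, 2)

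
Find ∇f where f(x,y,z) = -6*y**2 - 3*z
(0, -12*y, -3)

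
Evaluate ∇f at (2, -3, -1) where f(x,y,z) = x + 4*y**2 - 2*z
(1, -24, -2)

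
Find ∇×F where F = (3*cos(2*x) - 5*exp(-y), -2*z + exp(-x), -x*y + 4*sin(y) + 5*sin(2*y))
(-x + 4*cos(y) + 10*cos(2*y) + 2, y, -5*exp(-y) - exp(-x))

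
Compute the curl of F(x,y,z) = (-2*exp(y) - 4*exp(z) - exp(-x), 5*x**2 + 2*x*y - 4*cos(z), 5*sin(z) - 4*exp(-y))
(-4*sin(z) + 4*exp(-y), -4*exp(z), 10*x + 2*y + 2*exp(y))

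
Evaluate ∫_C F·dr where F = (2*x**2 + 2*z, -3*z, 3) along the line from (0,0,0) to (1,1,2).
17/3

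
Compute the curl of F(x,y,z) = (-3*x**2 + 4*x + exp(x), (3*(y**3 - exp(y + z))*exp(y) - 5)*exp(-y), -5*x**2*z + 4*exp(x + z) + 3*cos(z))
(3*exp(y + z), 10*x*z - 4*exp(x + z), 0)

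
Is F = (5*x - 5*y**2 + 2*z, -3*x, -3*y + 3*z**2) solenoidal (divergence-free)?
No, ∇·F = 6*z + 5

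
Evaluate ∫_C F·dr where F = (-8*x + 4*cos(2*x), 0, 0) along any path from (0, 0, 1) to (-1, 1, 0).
-4 - 2*sin(2)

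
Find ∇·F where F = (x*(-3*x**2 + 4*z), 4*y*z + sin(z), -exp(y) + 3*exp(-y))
-9*x**2 + 8*z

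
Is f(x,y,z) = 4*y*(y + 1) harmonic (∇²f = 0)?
No, ∇²f = 8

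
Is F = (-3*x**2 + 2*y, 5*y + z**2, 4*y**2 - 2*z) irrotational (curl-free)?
No, ∇×F = (8*y - 2*z, 0, -2)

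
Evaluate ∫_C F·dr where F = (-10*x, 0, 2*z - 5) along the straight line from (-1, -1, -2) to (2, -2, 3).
-35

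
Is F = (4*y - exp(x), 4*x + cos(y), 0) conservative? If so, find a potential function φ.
Yes, F is conservative. φ = 4*x*y - exp(x) + sin(y)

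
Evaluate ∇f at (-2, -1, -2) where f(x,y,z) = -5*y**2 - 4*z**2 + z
(0, 10, 17)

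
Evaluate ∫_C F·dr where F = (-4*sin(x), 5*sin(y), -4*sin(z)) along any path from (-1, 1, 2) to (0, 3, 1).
-4*cos(2) + 5*cos(1) + 4 - 5*cos(3)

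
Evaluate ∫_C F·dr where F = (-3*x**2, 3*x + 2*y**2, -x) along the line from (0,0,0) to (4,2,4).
-164/3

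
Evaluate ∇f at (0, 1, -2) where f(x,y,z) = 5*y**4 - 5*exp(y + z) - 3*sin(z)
(0, 20 - 5*exp(-1), -5*exp(-1) - 3*cos(2))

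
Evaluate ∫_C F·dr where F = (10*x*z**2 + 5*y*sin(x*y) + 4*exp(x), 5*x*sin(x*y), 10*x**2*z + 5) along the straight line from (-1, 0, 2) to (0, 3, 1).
-21 - 4*exp(-1)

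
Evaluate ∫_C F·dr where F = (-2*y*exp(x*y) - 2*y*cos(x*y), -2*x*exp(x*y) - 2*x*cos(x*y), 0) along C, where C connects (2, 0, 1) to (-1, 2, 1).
-2*exp(-2) + 2*sin(2) + 2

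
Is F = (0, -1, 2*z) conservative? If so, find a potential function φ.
Yes, F is conservative. φ = -y + z**2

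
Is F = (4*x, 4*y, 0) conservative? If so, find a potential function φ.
Yes, F is conservative. φ = 2*x**2 + 2*y**2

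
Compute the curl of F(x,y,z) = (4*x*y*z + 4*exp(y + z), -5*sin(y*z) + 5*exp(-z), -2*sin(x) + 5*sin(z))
(5*y*cos(y*z) + 5*exp(-z), 4*x*y + 4*exp(y + z) + 2*cos(x), -4*x*z - 4*exp(y + z))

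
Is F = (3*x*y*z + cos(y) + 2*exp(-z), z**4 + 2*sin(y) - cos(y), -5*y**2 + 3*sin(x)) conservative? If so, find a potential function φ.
No, ∇×F = (-10*y - 4*z**3, 3*x*y - 3*cos(x) - 2*exp(-z), -3*x*z + sin(y)) ≠ 0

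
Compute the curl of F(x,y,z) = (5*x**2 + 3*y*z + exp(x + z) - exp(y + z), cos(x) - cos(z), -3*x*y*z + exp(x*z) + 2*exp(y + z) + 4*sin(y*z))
(-3*x*z + 4*z*cos(y*z) + 2*exp(y + z) - sin(z), 3*y*z + 3*y - z*exp(x*z) + exp(x + z) - exp(y + z), -3*z + exp(y + z) - sin(x))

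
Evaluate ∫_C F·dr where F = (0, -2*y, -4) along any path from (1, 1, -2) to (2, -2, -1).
-7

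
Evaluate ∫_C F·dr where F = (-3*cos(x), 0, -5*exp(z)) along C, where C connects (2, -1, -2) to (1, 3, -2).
-3*sin(1) + 3*sin(2)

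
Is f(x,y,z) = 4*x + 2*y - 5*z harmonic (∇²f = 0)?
Yes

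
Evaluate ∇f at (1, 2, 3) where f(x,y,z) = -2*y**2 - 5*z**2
(0, -8, -30)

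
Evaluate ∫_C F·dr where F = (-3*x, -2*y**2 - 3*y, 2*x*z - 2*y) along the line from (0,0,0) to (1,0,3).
9/2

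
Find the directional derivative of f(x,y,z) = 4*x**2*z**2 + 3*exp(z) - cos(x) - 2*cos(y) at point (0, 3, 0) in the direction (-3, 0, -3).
-3*sqrt(2)/2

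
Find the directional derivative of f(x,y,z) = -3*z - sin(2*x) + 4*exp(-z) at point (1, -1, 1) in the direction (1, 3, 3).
-sqrt(19)*(2*E*cos(2) + 12 + 9*E)*exp(-1)/19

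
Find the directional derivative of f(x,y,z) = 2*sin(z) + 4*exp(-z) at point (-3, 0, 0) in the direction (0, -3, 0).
0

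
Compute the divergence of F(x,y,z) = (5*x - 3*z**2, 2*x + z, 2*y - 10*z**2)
5 - 20*z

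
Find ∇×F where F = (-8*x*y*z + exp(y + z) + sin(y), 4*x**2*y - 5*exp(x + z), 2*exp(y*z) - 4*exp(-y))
(2*z*exp(y*z) + 5*exp(x + z) + 4*exp(-y), -8*x*y + exp(y + z), 8*x*y + 8*x*z - 5*exp(x + z) - exp(y + z) - cos(y))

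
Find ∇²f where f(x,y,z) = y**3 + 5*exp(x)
6*y + 5*exp(x)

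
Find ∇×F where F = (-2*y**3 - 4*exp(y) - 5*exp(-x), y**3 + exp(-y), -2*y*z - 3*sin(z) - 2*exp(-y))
(-2*z + 2*exp(-y), 0, 6*y**2 + 4*exp(y))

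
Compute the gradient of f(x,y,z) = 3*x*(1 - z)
(3 - 3*z, 0, -3*x)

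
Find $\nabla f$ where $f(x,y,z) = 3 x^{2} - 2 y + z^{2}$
(6*x, -2, 2*z)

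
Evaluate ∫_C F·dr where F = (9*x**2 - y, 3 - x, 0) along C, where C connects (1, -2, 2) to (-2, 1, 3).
-18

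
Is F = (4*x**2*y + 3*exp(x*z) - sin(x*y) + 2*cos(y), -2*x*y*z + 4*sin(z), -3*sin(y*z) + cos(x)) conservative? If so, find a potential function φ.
No, ∇×F = (2*x*y - 3*z*cos(y*z) - 4*cos(z), 3*x*exp(x*z) + sin(x), -4*x**2 + x*cos(x*y) - 2*y*z + 2*sin(y)) ≠ 0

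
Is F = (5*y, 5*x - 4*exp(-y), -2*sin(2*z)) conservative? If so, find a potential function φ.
Yes, F is conservative. φ = 5*x*y + cos(2*z) + 4*exp(-y)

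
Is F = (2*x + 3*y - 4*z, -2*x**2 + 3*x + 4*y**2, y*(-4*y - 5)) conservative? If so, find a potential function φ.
No, ∇×F = (-8*y - 5, -4, -4*x) ≠ 0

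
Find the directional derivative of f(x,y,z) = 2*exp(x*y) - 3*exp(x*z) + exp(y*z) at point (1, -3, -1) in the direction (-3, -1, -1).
2*sqrt(11)*(-3*exp(2) + 8 + 2*exp(6))*exp(-3)/11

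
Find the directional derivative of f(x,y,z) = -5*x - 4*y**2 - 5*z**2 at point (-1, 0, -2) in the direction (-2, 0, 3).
70*sqrt(13)/13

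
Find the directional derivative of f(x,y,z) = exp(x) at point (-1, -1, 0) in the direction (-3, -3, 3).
-sqrt(3)*exp(-1)/3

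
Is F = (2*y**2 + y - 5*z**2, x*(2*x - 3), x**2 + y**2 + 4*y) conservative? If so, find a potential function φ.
No, ∇×F = (2*y + 4, -2*x - 10*z, 4*x - 4*y - 4) ≠ 0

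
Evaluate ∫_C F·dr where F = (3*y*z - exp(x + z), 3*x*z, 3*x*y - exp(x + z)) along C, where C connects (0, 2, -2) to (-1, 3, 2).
-18 - E + exp(-2)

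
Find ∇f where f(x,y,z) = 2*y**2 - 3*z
(0, 4*y, -3)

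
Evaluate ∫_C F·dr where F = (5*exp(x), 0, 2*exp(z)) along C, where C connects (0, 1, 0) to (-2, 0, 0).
-5 + 5*exp(-2)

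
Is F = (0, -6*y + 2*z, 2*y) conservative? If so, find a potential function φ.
Yes, F is conservative. φ = y*(-3*y + 2*z)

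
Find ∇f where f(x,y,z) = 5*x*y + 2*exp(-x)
(5*y - 2*exp(-x), 5*x, 0)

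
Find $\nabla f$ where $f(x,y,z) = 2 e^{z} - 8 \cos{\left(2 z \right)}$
(0, 0, 2*exp(z) + 16*sin(2*z))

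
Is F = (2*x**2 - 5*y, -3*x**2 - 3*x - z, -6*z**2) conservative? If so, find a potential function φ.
No, ∇×F = (1, 0, 2 - 6*x) ≠ 0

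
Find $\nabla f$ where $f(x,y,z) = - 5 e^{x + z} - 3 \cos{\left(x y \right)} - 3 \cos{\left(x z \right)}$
(3*y*sin(x*y) + 3*z*sin(x*z) - 5*exp(x + z), 3*x*sin(x*y), 3*x*sin(x*z) - 5*exp(x + z))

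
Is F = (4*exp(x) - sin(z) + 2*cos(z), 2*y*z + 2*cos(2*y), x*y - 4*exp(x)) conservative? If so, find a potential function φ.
No, ∇×F = (x - 2*y, -y + 4*exp(x) - 2*sin(z) - cos(z), 0) ≠ 0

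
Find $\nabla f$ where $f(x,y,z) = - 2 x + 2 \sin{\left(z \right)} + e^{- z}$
(-2, 0, 2*cos(z) - exp(-z))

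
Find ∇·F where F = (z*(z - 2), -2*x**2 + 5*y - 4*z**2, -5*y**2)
5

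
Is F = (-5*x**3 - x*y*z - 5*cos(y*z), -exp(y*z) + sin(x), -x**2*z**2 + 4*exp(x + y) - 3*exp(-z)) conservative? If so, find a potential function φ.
No, ∇×F = (y*exp(y*z) + 4*exp(x + y), -x*y + 2*x*z**2 + 5*y*sin(y*z) - 4*exp(x + y), x*z - 5*z*sin(y*z) + cos(x)) ≠ 0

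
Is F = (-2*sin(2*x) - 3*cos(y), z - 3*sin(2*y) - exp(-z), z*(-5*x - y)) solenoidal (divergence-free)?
No, ∇·F = -5*x - y - 4*cos(2*x) - 6*cos(2*y)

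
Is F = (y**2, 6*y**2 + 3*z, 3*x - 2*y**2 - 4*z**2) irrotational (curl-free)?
No, ∇×F = (-4*y - 3, -3, -2*y)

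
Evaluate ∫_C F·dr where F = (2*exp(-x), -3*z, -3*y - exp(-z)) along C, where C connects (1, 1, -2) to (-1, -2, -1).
-12 - exp(2) - E + 2*exp(-1)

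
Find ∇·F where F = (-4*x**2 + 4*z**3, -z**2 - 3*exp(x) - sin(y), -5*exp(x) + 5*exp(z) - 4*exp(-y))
-8*x + 5*exp(z) - cos(y)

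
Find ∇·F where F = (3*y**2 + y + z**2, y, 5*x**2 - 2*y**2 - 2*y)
1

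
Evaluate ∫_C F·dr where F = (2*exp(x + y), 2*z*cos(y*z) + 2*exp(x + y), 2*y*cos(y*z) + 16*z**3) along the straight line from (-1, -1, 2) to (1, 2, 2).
2*(-1 + (sin(4) + sin(2) + exp(3))*exp(2))*exp(-2)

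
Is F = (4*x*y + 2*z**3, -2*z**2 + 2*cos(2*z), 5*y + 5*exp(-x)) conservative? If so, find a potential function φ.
No, ∇×F = (4*z + 4*sin(2*z) + 5, 6*z**2 + 5*exp(-x), -4*x) ≠ 0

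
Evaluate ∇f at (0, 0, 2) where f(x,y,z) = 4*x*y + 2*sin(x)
(2, 0, 0)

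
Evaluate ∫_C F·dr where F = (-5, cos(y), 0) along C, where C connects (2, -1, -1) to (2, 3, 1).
sin(3) + sin(1)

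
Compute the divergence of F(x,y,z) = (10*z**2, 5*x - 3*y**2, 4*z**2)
-6*y + 8*z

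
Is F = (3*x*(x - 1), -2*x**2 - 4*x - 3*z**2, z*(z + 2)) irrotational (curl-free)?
No, ∇×F = (6*z, 0, -4*x - 4)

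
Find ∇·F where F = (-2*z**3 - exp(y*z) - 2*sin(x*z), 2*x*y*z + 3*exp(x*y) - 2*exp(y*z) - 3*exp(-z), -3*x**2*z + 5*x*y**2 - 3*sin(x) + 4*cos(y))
-3*x**2 + 2*x*z + 3*x*exp(x*y) - 2*z*exp(y*z) - 2*z*cos(x*z)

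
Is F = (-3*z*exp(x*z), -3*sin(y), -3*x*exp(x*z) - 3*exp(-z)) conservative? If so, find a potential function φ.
Yes, F is conservative. φ = -3*exp(x*z) + 3*cos(y) + 3*exp(-z)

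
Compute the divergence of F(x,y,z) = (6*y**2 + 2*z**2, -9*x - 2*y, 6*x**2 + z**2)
2*z - 2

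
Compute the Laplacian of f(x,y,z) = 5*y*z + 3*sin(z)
-3*sin(z)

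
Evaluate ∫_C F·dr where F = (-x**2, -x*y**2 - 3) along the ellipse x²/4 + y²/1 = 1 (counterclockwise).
-pi/2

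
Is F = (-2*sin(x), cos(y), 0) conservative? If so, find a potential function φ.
Yes, F is conservative. φ = sin(y) + 2*cos(x)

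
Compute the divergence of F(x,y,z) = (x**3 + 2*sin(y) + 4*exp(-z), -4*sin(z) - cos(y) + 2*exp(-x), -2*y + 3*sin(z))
3*x**2 + sin(y) + 3*cos(z)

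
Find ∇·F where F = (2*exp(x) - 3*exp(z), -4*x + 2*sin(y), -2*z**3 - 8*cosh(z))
-6*z**2 + 2*exp(x) + 2*cos(y) - 8*sinh(z)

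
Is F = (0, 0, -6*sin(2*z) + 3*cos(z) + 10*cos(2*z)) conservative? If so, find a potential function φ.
Yes, F is conservative. φ = 3*sin(z) + 5*sin(2*z) + 3*cos(2*z)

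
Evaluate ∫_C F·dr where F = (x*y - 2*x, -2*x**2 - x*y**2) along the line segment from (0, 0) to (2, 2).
-32/3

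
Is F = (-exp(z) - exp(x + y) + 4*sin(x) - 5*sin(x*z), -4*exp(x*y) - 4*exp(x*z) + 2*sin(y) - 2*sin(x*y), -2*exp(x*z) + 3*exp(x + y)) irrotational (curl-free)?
No, ∇×F = (4*x*exp(x*z) + 3*exp(x + y), -5*x*cos(x*z) + 2*z*exp(x*z) - exp(z) - 3*exp(x + y), -4*y*exp(x*y) - 2*y*cos(x*y) - 4*z*exp(x*z) + exp(x + y))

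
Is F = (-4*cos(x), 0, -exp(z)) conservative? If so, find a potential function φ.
Yes, F is conservative. φ = -exp(z) - 4*sin(x)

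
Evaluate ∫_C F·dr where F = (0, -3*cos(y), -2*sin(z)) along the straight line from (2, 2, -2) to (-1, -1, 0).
-2*cos(2) + 2 + 3*sin(1) + 3*sin(2)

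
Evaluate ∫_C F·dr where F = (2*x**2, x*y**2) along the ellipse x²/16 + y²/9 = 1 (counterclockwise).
27*pi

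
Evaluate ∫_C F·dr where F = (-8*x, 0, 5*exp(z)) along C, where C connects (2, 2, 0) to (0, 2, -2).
5*exp(-2) + 11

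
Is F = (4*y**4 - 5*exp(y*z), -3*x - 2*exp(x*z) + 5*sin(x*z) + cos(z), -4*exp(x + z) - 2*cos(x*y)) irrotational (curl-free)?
No, ∇×F = (2*x*exp(x*z) + 2*x*sin(x*y) - 5*x*cos(x*z) + sin(z), -5*y*exp(y*z) - 2*y*sin(x*y) + 4*exp(x + z), -16*y**3 - 2*z*exp(x*z) + 5*z*exp(y*z) + 5*z*cos(x*z) - 3)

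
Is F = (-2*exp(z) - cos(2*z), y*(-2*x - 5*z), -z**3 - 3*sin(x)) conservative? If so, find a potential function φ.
No, ∇×F = (5*y, -2*exp(z) + 2*sin(2*z) + 3*cos(x), -2*y) ≠ 0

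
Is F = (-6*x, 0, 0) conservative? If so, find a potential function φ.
Yes, F is conservative. φ = -3*x**2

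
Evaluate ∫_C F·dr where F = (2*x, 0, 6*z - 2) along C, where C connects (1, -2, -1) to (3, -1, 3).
24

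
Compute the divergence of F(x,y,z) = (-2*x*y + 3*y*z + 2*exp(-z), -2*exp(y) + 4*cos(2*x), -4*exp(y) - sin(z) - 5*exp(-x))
-2*y - 2*exp(y) - cos(z)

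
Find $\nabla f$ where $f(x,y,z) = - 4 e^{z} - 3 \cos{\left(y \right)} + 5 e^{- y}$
(0, 3*sin(y) - 5*exp(-y), -4*exp(z))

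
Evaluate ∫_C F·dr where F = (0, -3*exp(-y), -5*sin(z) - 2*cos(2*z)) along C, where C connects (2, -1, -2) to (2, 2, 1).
-3*E - sin(2) + 3*exp(-2) - sin(4) - 5*cos(2) + 5*cos(1)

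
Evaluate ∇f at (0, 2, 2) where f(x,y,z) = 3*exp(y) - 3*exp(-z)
(0, 3*exp(2), 3*exp(-2))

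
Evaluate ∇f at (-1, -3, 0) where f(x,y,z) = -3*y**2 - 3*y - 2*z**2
(0, 15, 0)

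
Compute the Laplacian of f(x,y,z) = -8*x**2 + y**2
-14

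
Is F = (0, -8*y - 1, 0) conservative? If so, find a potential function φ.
Yes, F is conservative. φ = y*(-4*y - 1)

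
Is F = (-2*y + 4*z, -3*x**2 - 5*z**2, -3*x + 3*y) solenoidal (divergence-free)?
Yes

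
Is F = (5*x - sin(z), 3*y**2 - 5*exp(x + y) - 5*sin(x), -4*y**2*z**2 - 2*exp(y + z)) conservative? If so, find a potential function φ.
No, ∇×F = (-8*y*z**2 - 2*exp(y + z), -cos(z), -5*exp(x + y) - 5*cos(x)) ≠ 0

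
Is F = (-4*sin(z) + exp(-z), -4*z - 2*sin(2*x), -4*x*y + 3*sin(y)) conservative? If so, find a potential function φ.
No, ∇×F = (-4*x + 3*cos(y) + 4, 4*y - 4*cos(z) - exp(-z), -4*cos(2*x)) ≠ 0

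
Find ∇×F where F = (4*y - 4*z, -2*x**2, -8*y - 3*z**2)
(-8, -4, -4*x - 4)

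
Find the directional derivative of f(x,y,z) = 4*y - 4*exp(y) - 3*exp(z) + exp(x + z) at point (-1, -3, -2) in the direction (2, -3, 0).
2*sqrt(13)*(7 - 6*exp(3))*exp(-3)/13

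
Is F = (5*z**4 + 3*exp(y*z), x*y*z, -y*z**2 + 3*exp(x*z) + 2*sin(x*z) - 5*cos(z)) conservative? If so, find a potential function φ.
No, ∇×F = (-x*y - z**2, 3*y*exp(y*z) + 20*z**3 - 3*z*exp(x*z) - 2*z*cos(x*z), z*(y - 3*exp(y*z))) ≠ 0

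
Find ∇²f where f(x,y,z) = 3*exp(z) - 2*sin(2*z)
3*exp(z) + 8*sin(2*z)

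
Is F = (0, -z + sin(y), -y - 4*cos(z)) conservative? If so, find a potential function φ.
Yes, F is conservative. φ = -y*z - 4*sin(z) - cos(y)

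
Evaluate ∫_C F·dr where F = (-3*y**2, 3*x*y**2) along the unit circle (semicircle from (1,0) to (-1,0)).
3*pi/8 + 4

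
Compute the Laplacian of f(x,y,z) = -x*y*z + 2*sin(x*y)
-2*(x**2 + y**2)*sin(x*y)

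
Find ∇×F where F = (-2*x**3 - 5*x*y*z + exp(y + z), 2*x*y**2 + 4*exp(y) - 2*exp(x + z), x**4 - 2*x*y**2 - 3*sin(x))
(-4*x*y + 2*exp(x + z), -4*x**3 - 5*x*y + 2*y**2 + exp(y + z) + 3*cos(x), 5*x*z + 2*y**2 - 2*exp(x + z) - exp(y + z))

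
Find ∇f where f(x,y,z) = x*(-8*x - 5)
(-16*x - 5, 0, 0)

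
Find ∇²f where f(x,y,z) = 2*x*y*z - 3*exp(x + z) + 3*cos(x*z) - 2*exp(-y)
(-3*(x**2*cos(x*z) + z**2*cos(x*z) + 2*exp(x + z))*exp(y) - 2)*exp(-y)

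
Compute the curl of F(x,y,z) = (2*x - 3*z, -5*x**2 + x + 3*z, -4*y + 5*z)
(-7, -3, 1 - 10*x)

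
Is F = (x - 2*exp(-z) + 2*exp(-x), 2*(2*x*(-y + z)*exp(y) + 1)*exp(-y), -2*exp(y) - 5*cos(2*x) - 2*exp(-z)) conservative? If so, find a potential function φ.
No, ∇×F = (-4*x - 2*exp(y), -10*sin(2*x) + 2*exp(-z), -4*y + 4*z) ≠ 0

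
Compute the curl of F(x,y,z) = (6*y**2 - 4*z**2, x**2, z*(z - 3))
(0, -8*z, 2*x - 12*y)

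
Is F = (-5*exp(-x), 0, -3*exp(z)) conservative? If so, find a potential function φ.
Yes, F is conservative. φ = -3*exp(z) + 5*exp(-x)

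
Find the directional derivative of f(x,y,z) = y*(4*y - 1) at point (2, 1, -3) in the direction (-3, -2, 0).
-14*sqrt(13)/13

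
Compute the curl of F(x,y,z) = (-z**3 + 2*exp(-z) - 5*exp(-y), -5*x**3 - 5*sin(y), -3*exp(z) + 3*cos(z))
(0, -3*z**2 - 2*exp(-z), -15*x**2 - 5*exp(-y))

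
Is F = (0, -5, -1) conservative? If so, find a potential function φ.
Yes, F is conservative. φ = -5*y - z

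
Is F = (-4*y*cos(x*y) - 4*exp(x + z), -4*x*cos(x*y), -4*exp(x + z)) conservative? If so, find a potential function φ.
Yes, F is conservative. φ = -4*exp(x + z) - 4*sin(x*y)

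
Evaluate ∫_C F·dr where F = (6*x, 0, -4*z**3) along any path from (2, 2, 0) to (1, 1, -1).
-10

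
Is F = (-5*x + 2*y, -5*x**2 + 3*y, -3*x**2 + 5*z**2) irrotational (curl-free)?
No, ∇×F = (0, 6*x, -10*x - 2)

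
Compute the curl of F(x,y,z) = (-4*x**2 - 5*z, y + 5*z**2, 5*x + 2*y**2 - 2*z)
(4*y - 10*z, -10, 0)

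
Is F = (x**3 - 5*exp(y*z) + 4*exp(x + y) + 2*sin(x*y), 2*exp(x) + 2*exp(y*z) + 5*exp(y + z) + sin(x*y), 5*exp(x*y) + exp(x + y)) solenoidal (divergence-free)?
No, ∇·F = 3*x**2 + x*cos(x*y) + 2*y*cos(x*y) + 2*z*exp(y*z) + 4*exp(x + y) + 5*exp(y + z)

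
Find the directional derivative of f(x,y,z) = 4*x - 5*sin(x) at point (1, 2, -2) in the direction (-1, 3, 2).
sqrt(14)*(-4 + 5*cos(1))/14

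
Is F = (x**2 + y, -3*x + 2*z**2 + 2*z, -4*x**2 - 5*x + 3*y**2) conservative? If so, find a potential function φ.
No, ∇×F = (6*y - 4*z - 2, 8*x + 5, -4) ≠ 0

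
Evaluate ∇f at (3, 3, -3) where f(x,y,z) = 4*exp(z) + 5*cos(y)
(0, -5*sin(3), 4*exp(-3))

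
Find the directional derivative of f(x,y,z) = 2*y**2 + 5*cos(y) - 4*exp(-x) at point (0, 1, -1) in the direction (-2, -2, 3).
2*sqrt(17)*(-8 + 5*sin(1))/17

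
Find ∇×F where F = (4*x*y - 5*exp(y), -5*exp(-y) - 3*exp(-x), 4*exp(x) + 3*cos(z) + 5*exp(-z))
(0, -4*exp(x), -4*x + 5*exp(y) + 3*exp(-x))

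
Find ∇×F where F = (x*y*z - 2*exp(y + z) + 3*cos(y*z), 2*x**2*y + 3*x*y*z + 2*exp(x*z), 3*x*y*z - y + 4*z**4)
(-3*x*y + 3*x*z - 2*x*exp(x*z) - 1, x*y - 3*y*z - 3*y*sin(y*z) - 2*exp(y + z), 4*x*y - x*z + 3*y*z + 2*z*exp(x*z) + 3*z*sin(y*z) + 2*exp(y + z))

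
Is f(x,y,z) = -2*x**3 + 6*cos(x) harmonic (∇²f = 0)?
No, ∇²f = -12*x - 6*cos(x)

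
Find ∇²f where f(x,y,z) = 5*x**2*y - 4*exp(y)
10*y - 4*exp(y)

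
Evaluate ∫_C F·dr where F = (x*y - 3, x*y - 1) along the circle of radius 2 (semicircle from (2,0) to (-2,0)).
52/3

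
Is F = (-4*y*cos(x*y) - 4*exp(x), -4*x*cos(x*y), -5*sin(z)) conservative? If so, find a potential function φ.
Yes, F is conservative. φ = -4*exp(x) - 4*sin(x*y) + 5*cos(z)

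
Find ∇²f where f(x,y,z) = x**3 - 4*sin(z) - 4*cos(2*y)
6*x + 4*sin(z) + 16*cos(2*y)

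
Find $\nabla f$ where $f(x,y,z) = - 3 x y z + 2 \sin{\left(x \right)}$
(-3*y*z + 2*cos(x), -3*x*z, -3*x*y)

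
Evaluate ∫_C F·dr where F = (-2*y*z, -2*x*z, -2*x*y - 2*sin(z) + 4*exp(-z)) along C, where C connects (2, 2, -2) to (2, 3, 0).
-18 - 2*cos(2) + 4*exp(2)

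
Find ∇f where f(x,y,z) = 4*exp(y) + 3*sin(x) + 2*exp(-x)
(3*cos(x) - 2*exp(-x), 4*exp(y), 0)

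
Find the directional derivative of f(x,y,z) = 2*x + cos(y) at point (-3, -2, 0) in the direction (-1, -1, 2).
-sqrt(6)*(sin(2) + 2)/6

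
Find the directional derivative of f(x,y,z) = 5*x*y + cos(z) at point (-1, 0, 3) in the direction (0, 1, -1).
sqrt(2)*(-5 + sin(3))/2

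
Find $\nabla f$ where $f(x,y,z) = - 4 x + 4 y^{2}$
(-4, 8*y, 0)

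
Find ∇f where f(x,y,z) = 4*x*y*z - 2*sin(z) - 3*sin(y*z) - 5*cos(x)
(4*y*z + 5*sin(x), z*(4*x - 3*cos(y*z)), 4*x*y - 3*y*cos(y*z) - 2*cos(z))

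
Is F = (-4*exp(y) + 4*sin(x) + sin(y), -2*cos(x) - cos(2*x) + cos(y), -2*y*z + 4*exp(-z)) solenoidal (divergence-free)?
No, ∇·F = -2*y - sin(y) + 4*cos(x) - 4*exp(-z)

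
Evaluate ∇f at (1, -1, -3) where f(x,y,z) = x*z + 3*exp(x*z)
(-3 - 9*exp(-3), 0, 3*exp(-3) + 1)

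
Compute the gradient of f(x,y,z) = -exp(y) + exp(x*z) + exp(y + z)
(z*exp(x*z), -exp(y) + exp(y + z), x*exp(x*z) + exp(y + z))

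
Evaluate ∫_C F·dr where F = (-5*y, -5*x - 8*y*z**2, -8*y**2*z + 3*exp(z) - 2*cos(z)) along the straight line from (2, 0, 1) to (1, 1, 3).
-41 - 3*E - 2*sin(3) + 2*sin(1) + 3*exp(3)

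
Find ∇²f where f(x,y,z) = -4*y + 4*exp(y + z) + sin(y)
8*exp(y + z) - sin(y)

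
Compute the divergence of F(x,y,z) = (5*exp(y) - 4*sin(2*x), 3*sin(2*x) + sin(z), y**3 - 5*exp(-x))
-8*cos(2*x)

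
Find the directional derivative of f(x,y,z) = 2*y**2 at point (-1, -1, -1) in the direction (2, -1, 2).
4/3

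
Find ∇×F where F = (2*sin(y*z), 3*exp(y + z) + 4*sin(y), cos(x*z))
(-3*exp(y + z), 2*y*cos(y*z) + z*sin(x*z), -2*z*cos(y*z))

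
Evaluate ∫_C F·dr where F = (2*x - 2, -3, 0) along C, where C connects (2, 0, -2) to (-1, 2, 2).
-3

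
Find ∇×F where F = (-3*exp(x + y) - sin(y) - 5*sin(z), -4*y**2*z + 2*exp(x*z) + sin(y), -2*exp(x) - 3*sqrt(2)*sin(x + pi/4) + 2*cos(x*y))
(-2*x*exp(x*z) - 2*x*sin(x*y) + 4*y**2, 2*y*sin(x*y) + 2*exp(x) - 5*cos(z) + 3*sqrt(2)*cos(x + pi/4), 2*z*exp(x*z) + 3*exp(x + y) + cos(y))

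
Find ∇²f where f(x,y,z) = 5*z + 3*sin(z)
-3*sin(z)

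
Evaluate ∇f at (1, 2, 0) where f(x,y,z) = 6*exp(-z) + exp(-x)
(-exp(-1), 0, -6)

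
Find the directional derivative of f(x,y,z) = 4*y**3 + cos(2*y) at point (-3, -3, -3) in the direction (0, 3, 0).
2*sin(6) + 108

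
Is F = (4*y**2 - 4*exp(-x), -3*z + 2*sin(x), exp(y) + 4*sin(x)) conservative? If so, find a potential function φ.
No, ∇×F = (exp(y) + 3, -4*cos(x), -8*y + 2*cos(x)) ≠ 0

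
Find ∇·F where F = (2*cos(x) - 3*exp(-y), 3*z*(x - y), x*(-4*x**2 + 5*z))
5*x - 3*z - 2*sin(x)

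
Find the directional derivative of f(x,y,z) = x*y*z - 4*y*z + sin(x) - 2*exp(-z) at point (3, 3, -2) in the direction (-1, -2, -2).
-4*exp(2)/3 - cos(3)/3 + 8/3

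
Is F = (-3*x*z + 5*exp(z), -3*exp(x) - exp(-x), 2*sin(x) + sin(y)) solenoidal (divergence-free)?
No, ∇·F = -3*z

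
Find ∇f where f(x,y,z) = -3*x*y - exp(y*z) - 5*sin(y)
(-3*y, -3*x - z*exp(y*z) - 5*cos(y), -y*exp(y*z))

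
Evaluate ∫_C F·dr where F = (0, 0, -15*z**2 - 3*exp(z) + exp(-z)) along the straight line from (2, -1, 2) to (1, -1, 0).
exp(-2) + 3*exp(2) + 36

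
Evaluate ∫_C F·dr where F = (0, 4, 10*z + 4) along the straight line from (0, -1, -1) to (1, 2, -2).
23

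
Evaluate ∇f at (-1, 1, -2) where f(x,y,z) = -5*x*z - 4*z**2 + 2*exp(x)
(2*exp(-1) + 10, 0, 21)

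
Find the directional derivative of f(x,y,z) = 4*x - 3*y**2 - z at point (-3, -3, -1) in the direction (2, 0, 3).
5*sqrt(13)/13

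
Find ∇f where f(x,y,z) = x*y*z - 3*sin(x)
(y*z - 3*cos(x), x*z, x*y)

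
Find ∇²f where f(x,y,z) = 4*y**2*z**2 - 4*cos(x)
8*y**2 + 8*z**2 + 4*cos(x)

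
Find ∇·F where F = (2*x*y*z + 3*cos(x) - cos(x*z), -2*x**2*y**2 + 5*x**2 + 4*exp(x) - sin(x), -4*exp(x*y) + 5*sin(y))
-4*x**2*y + 2*y*z + z*sin(x*z) - 3*sin(x)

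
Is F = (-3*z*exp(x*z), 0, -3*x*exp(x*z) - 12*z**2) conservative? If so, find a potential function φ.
Yes, F is conservative. φ = -4*z**3 - 3*exp(x*z)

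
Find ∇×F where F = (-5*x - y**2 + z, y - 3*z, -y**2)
(3 - 2*y, 1, 2*y)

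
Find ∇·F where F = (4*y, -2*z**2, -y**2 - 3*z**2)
-6*z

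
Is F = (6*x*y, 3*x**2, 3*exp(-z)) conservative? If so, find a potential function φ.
Yes, F is conservative. φ = 3*x**2*y - 3*exp(-z)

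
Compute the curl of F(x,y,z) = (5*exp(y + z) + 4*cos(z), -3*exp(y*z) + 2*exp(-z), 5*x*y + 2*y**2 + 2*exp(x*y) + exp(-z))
(2*x*exp(x*y) + 5*x + 3*y*exp(y*z) + 4*y + 2*exp(-z), -2*y*exp(x*y) - 5*y + 5*exp(y + z) - 4*sin(z), -5*exp(y + z))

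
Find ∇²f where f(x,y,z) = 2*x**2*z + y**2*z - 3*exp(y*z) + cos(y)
-3*y**2*exp(y*z) - 3*z**2*exp(y*z) + 6*z - cos(y)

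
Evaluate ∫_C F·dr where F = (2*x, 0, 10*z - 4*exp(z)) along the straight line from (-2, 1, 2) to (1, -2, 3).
-4*exp(3) + 22 + 4*exp(2)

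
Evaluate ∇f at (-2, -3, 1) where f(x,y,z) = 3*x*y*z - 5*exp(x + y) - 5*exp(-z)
(-9 - 5*exp(-5), -6 - 5*exp(-5), 5*exp(-1) + 18)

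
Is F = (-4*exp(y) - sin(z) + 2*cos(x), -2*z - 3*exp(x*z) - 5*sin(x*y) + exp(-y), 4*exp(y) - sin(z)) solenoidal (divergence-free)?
No, ∇·F = -5*x*cos(x*y) - 2*sin(x) - cos(z) - exp(-y)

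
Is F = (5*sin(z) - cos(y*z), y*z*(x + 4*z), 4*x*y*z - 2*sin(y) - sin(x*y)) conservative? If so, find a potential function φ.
No, ∇×F = (-x*y + 4*x*z - x*cos(x*y) - 8*y*z - 2*cos(y), -4*y*z + y*sin(y*z) + y*cos(x*y) + 5*cos(z), z*(y - sin(y*z))) ≠ 0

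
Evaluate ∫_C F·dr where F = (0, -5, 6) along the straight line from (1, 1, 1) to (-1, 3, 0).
-16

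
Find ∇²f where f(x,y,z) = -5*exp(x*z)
5*(-x**2 - z**2)*exp(x*z)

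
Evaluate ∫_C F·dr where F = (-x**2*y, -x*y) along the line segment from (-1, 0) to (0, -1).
1/4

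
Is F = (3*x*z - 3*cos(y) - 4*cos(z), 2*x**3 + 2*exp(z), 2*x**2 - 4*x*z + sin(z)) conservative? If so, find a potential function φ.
No, ∇×F = (-2*exp(z), -x + 4*z + 4*sin(z), 6*x**2 - 3*sin(y)) ≠ 0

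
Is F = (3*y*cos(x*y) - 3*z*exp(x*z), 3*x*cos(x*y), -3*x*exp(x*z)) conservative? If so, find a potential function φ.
Yes, F is conservative. φ = -3*exp(x*z) + 3*sin(x*y)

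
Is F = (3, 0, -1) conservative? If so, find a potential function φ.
Yes, F is conservative. φ = 3*x - z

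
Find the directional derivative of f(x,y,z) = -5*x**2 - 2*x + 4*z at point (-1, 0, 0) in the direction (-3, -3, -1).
-28*sqrt(19)/19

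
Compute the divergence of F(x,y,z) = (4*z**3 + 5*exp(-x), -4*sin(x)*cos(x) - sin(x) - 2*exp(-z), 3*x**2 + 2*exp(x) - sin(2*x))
-5*exp(-x)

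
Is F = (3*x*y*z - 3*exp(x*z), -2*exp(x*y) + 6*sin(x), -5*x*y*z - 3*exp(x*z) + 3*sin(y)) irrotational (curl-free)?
No, ∇×F = (-5*x*z + 3*cos(y), 3*x*y - 3*x*exp(x*z) + 5*y*z + 3*z*exp(x*z), -3*x*z - 2*y*exp(x*y) + 6*cos(x))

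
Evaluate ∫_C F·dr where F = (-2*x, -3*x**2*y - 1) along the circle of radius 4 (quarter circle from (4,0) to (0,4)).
-180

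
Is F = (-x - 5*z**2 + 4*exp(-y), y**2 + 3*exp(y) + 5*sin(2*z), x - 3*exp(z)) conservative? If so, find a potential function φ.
No, ∇×F = (-10*cos(2*z), -10*z - 1, 4*exp(-y)) ≠ 0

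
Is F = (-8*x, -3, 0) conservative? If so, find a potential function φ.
Yes, F is conservative. φ = -4*x**2 - 3*y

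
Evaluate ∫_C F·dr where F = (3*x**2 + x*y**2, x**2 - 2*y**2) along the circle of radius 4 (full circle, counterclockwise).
0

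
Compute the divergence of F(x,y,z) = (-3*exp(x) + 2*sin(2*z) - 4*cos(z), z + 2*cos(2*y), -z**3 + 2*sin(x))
-3*z**2 - 3*exp(x) - 4*sin(2*y)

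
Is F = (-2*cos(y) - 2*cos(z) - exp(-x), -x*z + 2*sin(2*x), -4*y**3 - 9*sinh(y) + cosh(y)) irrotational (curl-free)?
No, ∇×F = (x - 12*y**2 + sinh(y) - 9*cosh(y), 2*sin(z), -z - 2*sin(y) + 4*cos(2*x))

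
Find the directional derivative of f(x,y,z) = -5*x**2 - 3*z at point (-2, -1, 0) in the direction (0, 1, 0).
0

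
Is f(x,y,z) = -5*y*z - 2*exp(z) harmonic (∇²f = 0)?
No, ∇²f = -2*exp(z)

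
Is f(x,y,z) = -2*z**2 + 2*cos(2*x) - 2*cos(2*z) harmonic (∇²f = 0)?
No, ∇²f = -8*cos(2*x) + 8*cos(2*z) - 4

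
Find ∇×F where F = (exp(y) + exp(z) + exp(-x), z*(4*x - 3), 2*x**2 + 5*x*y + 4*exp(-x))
(x + 3, -4*x - 5*y + exp(z) + 4*exp(-x), 4*z - exp(y))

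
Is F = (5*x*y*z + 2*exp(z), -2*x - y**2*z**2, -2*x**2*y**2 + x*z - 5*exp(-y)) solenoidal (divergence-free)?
No, ∇·F = x - 2*y*z**2 + 5*y*z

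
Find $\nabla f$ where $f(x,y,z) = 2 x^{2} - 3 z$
(4*x, 0, -3)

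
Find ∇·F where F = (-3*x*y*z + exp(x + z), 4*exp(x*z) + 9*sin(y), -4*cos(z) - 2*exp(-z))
-3*y*z + exp(x + z) + 4*sin(z) + 9*cos(y) + 2*exp(-z)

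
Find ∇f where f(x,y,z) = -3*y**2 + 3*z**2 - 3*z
(0, -6*y, 6*z - 3)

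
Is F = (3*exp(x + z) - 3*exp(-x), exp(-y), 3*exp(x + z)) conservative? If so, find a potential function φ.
Yes, F is conservative. φ = 3*exp(x + z) - exp(-y) + 3*exp(-x)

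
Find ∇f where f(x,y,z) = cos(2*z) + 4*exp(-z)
(0, 0, -2*sin(2*z) - 4*exp(-z))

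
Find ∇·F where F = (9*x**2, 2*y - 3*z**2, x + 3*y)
18*x + 2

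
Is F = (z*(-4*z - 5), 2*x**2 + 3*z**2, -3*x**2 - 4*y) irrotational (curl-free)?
No, ∇×F = (-6*z - 4, 6*x - 8*z - 5, 4*x)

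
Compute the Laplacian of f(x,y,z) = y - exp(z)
-exp(z)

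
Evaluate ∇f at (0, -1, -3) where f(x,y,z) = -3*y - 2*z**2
(0, -3, 12)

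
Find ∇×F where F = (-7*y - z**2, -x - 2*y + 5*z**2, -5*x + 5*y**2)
(10*y - 10*z, 5 - 2*z, 6)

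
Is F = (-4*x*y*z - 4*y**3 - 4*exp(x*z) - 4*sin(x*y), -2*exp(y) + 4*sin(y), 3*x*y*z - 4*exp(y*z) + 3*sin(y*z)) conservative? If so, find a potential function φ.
No, ∇×F = (z*(3*x - 4*exp(y*z) + 3*cos(y*z)), -4*x*y - 4*x*exp(x*z) - 3*y*z, 4*x*z + 4*x*cos(x*y) + 12*y**2) ≠ 0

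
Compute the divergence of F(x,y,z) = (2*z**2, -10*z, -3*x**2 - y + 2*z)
2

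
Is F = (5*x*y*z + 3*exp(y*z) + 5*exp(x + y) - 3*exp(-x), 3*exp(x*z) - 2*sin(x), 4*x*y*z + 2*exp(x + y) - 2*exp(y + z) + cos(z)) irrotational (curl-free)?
No, ∇×F = (4*x*z - 3*x*exp(x*z) + 2*exp(x + y) - 2*exp(y + z), 5*x*y - 4*y*z + 3*y*exp(y*z) - 2*exp(x + y), -5*x*z + 3*z*exp(x*z) - 3*z*exp(y*z) - 5*exp(x + y) - 2*cos(x))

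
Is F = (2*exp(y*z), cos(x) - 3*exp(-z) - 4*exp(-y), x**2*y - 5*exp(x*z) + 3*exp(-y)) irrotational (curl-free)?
No, ∇×F = (x**2 - 3*exp(-z) - 3*exp(-y), -2*x*y + 2*y*exp(y*z) + 5*z*exp(x*z), -2*z*exp(y*z) - sin(x))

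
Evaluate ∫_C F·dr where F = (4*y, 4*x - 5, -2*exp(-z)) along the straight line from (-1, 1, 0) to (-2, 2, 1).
-19 + 2*exp(-1)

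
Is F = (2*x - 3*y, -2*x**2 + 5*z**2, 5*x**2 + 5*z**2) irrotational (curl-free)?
No, ∇×F = (-10*z, -10*x, 3 - 4*x)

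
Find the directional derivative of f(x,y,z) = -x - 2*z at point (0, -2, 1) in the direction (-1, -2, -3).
sqrt(14)/2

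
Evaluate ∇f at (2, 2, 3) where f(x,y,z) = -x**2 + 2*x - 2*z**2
(-2, 0, -12)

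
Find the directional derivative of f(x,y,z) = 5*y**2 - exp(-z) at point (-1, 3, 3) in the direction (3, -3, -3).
sqrt(3)*(-30*exp(3) - 1)*exp(-3)/3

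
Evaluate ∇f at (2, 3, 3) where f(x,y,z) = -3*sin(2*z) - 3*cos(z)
(0, 0, -6*cos(6) + 3*sin(3))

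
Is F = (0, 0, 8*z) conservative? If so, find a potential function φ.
Yes, F is conservative. φ = 4*z**2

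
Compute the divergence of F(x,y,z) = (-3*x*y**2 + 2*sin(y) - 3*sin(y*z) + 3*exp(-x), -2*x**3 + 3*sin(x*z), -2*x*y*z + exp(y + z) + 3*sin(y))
-2*x*y - 3*y**2 + exp(y + z) - 3*exp(-x)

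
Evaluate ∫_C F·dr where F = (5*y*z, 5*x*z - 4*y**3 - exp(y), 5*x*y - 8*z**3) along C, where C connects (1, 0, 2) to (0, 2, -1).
15 - exp(2)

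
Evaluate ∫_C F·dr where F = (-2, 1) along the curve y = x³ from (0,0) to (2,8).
4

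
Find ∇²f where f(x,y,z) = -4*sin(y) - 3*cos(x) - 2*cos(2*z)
4*sin(y) + 3*cos(x) + 8*cos(2*z)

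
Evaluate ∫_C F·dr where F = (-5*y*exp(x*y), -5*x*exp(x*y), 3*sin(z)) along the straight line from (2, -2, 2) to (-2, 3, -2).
-(5 - 5*exp(2))*exp(-6)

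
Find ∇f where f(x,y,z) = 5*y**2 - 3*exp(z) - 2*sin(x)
(-2*cos(x), 10*y, -3*exp(z))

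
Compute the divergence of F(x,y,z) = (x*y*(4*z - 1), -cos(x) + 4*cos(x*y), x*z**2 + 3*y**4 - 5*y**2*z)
2*x*z - 4*x*sin(x*y) - 5*y**2 + y*(4*z - 1)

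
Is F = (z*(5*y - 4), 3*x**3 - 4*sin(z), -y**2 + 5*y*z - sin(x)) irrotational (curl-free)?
No, ∇×F = (-2*y + 5*z + 4*cos(z), 5*y + cos(x) - 4, 9*x**2 - 5*z)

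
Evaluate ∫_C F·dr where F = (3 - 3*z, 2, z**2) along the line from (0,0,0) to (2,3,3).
12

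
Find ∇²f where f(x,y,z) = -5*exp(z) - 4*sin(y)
-5*exp(z) + 4*sin(y)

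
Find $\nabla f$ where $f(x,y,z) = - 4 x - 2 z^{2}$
(-4, 0, -4*z)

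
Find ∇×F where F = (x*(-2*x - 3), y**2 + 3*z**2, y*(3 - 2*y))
(-4*y - 6*z + 3, 0, 0)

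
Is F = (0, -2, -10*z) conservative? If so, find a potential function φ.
Yes, F is conservative. φ = -2*y - 5*z**2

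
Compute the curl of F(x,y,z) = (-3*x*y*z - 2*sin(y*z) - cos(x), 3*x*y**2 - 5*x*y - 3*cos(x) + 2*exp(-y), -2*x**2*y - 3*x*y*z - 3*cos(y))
(-2*x**2 - 3*x*z + 3*sin(y), y*(x + 3*z - 2*cos(y*z)), 3*x*z + 3*y**2 - 5*y + 2*z*cos(y*z) + 3*sin(x))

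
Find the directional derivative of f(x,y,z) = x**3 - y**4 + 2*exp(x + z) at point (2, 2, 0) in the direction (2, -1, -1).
sqrt(6)*(exp(2) + 28)/3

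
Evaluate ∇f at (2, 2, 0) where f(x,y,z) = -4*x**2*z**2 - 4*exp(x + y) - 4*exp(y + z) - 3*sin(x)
(-4*exp(4) - 3*cos(2), -4*(1 + exp(2))*exp(2), -4*exp(2))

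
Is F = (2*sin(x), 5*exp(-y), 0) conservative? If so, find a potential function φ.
Yes, F is conservative. φ = -2*cos(x) - 5*exp(-y)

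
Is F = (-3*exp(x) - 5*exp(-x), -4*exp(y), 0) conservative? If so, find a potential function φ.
Yes, F is conservative. φ = -3*exp(x) - 4*exp(y) + 5*exp(-x)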